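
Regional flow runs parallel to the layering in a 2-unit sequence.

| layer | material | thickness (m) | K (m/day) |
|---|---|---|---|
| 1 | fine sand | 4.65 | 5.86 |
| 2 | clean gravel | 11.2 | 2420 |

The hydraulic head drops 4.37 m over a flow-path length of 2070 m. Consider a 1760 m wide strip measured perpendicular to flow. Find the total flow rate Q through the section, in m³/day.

Flow is parallel to layering, so each bed carries its own Darcy discharge and the transmissivities add.
Σ(K_i·b_i) = 5.86×4.65 + 2420×11.2 = 27131 m²/day.
Hydraulic gradient i = Δh / L = 4.37 / 2070 = 0.002111.
Q = Σ(K_i·b_i) · W · i = 27131 × 1760 × 0.002111 = 1.008e+05 m³/day.

101000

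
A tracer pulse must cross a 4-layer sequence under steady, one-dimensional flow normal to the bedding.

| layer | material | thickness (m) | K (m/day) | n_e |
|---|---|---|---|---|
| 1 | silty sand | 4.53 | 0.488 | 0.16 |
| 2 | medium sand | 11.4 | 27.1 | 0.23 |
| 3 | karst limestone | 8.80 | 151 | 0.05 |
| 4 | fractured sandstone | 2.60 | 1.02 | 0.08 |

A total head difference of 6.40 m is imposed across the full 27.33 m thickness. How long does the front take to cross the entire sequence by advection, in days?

7.68

With flow normal to the layers, continuity requires the same specific discharge q through every layer.
Σ(b_i/K_i) = 4.53/0.488 + 11.4/27.1 + 8.80/151 + 2.60/1.02 = 12.31 d.
q = Δh / Σ(b_i/K_i) = 6.40 / 12.31 = 0.5199 m/day.
In each layer the seepage velocity is v_i = q/n_i, so the layer transit time is t_i = b_i·n_i / q:
  layer 1 (silty sand): t_1 = 4.53 × 0.16 / 0.5199 = 1.394 d
  layer 2 (medium sand): t_2 = 11.4 × 0.23 / 0.5199 = 5.044 d
  layer 3 (karst limestone): t_3 = 8.80 × 0.05 / 0.5199 = 0.8464 d
  layer 4 (fractured sandstone): t_4 = 2.60 × 0.08 / 0.5199 = 0.4001 d
Total t = Σ t_i = 7.684 days.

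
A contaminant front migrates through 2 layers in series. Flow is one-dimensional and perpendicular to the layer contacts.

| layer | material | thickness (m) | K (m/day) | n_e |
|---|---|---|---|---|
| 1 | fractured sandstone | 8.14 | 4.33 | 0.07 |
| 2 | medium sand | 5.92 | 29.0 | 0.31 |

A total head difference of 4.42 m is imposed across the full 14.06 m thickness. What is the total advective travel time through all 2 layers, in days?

With flow normal to the layers, continuity requires the same specific discharge q through every layer.
Σ(b_i/K_i) = 8.14/4.33 + 5.92/29.0 = 2.084 d.
q = Δh / Σ(b_i/K_i) = 4.42 / 2.084 = 2.121 m/day.
In each layer the seepage velocity is v_i = q/n_i, so the layer transit time is t_i = b_i·n_i / q:
  layer 1 (fractured sandstone): t_1 = 8.14 × 0.07 / 2.121 = 0.2687 d
  layer 2 (medium sand): t_2 = 5.92 × 0.31 / 2.121 = 0.8653 d
Total t = Σ t_i = 1.134 days.

1.13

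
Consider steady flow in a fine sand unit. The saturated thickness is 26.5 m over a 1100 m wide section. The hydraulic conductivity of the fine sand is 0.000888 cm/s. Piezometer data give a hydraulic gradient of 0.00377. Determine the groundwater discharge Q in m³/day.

84.3

Convert K: 0.000888 cm/s × 864 = 0.7672 m/day.
Cross-sectional area A = 1100 × 26.5 = 29150 m².
Hydraulic gradient i = 0.00377.
Darcy's law: Q = K · A · i = 0.7672 × 29150 × 0.003770 = 84.32 m³/day.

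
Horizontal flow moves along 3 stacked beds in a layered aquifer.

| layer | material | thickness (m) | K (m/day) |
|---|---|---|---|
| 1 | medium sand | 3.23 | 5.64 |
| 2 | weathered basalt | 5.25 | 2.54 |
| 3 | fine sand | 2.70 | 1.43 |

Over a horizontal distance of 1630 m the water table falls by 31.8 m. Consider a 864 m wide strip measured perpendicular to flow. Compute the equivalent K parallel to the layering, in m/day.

3.17

Flow is parallel to layering, so each bed carries its own Darcy discharge and the transmissivities add.
Σ(K_i·b_i) = 5.64×3.23 + 2.54×5.25 + 1.43×2.70 = 35.41 m²/day.
Total thickness b = 11.18 m, so K_eq = Σ(K_i·b_i)/b = 3.168 m/day.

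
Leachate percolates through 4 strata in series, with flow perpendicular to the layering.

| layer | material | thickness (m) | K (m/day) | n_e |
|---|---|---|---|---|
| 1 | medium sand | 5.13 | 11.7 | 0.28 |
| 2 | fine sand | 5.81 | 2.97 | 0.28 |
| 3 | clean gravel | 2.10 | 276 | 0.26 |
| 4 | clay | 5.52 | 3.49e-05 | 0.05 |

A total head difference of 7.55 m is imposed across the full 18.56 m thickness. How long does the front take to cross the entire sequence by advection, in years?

With flow normal to the layers, continuity requires the same specific discharge q through every layer.
Σ(b_i/K_i) = 5.13/11.7 + 5.81/2.97 + 2.10/276 + 5.52/3.49e-05 = 1.582e+05 d.
q = Δh / Σ(b_i/K_i) = 7.55 / 1.582e+05 = 4.773e-05 m/day.
In each layer the seepage velocity is v_i = q/n_i, so the layer transit time is t_i = b_i·n_i / q:
  layer 1 (medium sand): t_1 = 5.13 × 0.28 / 4.773e-05 = 30092 d
  layer 2 (fine sand): t_2 = 5.81 × 0.28 / 4.773e-05 = 34081 d
  layer 3 (clean gravel): t_3 = 2.10 × 0.26 / 4.773e-05 = 11438 d
  layer 4 (clay): t_4 = 5.52 × 0.05 / 4.773e-05 = 5782 d
Total t = Σ t_i = 81393 days = 222.8 years.

223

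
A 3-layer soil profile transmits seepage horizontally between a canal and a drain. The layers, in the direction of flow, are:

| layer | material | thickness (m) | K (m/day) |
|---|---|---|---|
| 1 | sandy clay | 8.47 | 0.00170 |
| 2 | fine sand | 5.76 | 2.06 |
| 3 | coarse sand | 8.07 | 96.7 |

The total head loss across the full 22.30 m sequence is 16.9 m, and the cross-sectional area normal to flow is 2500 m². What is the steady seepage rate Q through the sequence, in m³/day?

8.48

Flow is perpendicular to layering, so the layers act in series and the equivalent K is the thickness-weighted harmonic mean.
Total thickness L = 8.47 + 5.76 + 8.07 = 22.30 m.
Σ(b_i/K_i) = 8.47/0.00170 + 5.76/2.06 + 8.07/96.7 = 4985 d.
K_eq = L / Σ(b_i/K_i) = 22.30 / 4985 = 0.004473 m/day.
Q = K_eq · A · (Δh/L) = 0.004473 × 2500 × (16.9/22.30) = 8.475 m³/day.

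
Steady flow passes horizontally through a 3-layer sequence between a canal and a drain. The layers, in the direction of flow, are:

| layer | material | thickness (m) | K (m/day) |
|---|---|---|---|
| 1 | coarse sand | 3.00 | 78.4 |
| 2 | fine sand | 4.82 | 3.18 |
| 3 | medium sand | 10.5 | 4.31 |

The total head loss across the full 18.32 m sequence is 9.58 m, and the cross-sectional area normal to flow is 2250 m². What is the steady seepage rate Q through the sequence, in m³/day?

5400

Flow is perpendicular to layering, so the layers act in series and the equivalent K is the thickness-weighted harmonic mean.
Total thickness L = 3.00 + 4.82 + 10.5 = 18.32 m.
Σ(b_i/K_i) = 3.00/78.4 + 4.82/3.18 + 10.5/4.31 = 3.990 d.
K_eq = L / Σ(b_i/K_i) = 18.32 / 3.990 = 4.591 m/day.
Q = K_eq · A · (Δh/L) = 4.591 × 2250 × (9.58/18.32) = 5402 m³/day.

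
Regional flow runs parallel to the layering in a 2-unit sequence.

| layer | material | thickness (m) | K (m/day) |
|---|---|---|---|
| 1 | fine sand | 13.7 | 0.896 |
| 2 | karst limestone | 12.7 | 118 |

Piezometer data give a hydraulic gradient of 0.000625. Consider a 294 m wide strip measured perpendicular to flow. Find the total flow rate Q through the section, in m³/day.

278

Flow is parallel to layering, so each bed carries its own Darcy discharge and the transmissivities add.
Σ(K_i·b_i) = 0.896×13.7 + 118×12.7 = 1511 m²/day.
Hydraulic gradient i = 0.000625.
Q = Σ(K_i·b_i) · W · i = 1511 × 294 × 0.0006250 = 277.6 m³/day.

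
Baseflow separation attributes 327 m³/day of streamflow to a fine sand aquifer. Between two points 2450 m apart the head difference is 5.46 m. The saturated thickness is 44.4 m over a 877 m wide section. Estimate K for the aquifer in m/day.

Cross-sectional area A = 877 × 44.4 = 38939 m².
Hydraulic gradient i = Δh / L = 5.46 / 2450 = 0.002229.
From Q = K·A·i, K = Q / (A·i) = 327 / (38939 × 0.002229) = 3.768 m/day.

3.77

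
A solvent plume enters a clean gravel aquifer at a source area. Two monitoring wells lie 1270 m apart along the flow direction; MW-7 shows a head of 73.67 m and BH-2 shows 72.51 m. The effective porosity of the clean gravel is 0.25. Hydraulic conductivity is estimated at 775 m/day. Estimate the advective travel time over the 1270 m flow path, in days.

449

Hydraulic gradient i = (73.67 − 72.51) / 1270 = 1.16 / 1270 = 0.0009134.
Darcy flux q = K · i = 775.0 × 0.0009134 = 0.7079 m/day.
Seepage velocity v = q / n_e = 0.7079 / 0.25 = 2.831 m/day.
Travel time t = L / v = 1270 / 2.831 = 448.5 days.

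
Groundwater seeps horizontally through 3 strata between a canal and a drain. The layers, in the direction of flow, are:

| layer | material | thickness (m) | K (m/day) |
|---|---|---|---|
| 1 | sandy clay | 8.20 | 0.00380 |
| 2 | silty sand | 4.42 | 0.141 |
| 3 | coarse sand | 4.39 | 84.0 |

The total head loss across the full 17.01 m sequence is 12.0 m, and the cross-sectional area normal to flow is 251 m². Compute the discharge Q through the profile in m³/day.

Flow is perpendicular to layering, so the layers act in series and the equivalent K is the thickness-weighted harmonic mean.
Total thickness L = 8.20 + 4.42 + 4.39 = 17.01 m.
Σ(b_i/K_i) = 8.20/0.00380 + 4.42/0.141 + 4.39/84.0 = 2189 d.
K_eq = L / Σ(b_i/K_i) = 17.01 / 2189 = 0.007770 m/day.
Q = K_eq · A · (Δh/L) = 0.007770 × 251 × (12.0/17.01) = 1.376 m³/day.

1.38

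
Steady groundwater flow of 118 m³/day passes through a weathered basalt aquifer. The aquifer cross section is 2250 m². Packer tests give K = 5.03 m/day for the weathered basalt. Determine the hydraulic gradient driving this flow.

From Q = K·A·i, i = Q / (K·A) = 118 / (5.030 × 2250) = 0.01043.

0.0104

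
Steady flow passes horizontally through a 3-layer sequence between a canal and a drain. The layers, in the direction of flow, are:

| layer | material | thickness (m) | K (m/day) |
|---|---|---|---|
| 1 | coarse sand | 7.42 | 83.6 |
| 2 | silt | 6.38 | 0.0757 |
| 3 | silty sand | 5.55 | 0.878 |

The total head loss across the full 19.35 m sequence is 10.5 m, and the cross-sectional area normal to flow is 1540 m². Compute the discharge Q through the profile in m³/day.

Flow is perpendicular to layering, so the layers act in series and the equivalent K is the thickness-weighted harmonic mean.
Total thickness L = 7.42 + 6.38 + 5.55 = 19.35 m.
Σ(b_i/K_i) = 7.42/83.6 + 6.38/0.0757 + 5.55/0.878 = 90.69 d.
K_eq = L / Σ(b_i/K_i) = 19.35 / 90.69 = 0.2134 m/day.
Q = K_eq · A · (Δh/L) = 0.2134 × 1540 × (10.5/19.35) = 178.3 m³/day.

178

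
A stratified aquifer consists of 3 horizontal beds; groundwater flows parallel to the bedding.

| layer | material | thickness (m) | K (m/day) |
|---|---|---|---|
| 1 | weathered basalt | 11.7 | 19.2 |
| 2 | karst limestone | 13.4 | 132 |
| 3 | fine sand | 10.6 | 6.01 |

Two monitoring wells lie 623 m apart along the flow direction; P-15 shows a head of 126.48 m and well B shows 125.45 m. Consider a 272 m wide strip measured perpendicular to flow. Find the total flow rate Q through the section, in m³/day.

925

Flow is parallel to layering, so each bed carries its own Darcy discharge and the transmissivities add.
Σ(K_i·b_i) = 19.2×11.7 + 132×13.4 + 6.01×10.6 = 2057 m²/day.
Hydraulic gradient i = (126.48 − 125.45) / 623 = 1.03 / 623 = 0.001653.
Q = Σ(K_i·b_i) · W · i = 2057 × 272 × 0.001653 = 925.1 m³/day.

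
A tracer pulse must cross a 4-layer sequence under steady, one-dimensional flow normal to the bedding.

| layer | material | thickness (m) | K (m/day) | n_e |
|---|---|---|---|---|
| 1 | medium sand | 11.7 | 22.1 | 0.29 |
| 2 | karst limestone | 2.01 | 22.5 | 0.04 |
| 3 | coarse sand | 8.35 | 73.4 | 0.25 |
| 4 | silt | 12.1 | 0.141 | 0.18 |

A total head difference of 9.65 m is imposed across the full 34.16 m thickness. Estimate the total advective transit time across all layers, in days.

69.4

With flow normal to the layers, continuity requires the same specific discharge q through every layer.
Σ(b_i/K_i) = 11.7/22.1 + 2.01/22.5 + 8.35/73.4 + 12.1/0.141 = 86.55 d.
q = Δh / Σ(b_i/K_i) = 9.65 / 86.55 = 0.1115 m/day.
In each layer the seepage velocity is v_i = q/n_i, so the layer transit time is t_i = b_i·n_i / q:
  layer 1 (medium sand): t_1 = 11.7 × 0.29 / 0.1115 = 30.43 d
  layer 2 (karst limestone): t_2 = 2.01 × 0.04 / 0.1115 = 0.7211 d
  layer 3 (coarse sand): t_3 = 8.35 × 0.25 / 0.1115 = 18.72 d
  layer 4 (silt): t_4 = 12.1 × 0.18 / 0.1115 = 19.53 d
Total t = Σ t_i = 69.41 days.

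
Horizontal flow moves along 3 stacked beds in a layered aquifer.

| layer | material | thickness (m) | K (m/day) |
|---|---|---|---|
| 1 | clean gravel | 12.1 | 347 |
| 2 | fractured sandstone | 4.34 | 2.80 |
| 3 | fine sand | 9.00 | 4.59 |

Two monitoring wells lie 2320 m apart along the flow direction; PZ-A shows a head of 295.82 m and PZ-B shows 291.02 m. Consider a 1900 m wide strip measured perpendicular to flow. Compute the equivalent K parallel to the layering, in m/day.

167

Flow is parallel to layering, so each bed carries its own Darcy discharge and the transmissivities add.
Σ(K_i·b_i) = 347×12.1 + 2.80×4.34 + 4.59×9.00 = 4252 m²/day.
Total thickness b = 25.44 m, so K_eq = Σ(K_i·b_i)/b = 167.1 m/day.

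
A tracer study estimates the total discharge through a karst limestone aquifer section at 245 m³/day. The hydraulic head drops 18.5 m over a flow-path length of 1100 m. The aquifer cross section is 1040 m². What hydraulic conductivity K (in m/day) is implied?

Hydraulic gradient i = Δh / L = 18.5 / 1100 = 0.01682.
From Q = K·A·i, K = Q / (A·i) = 245 / (1040 × 0.01682) = 14.01 m/day.

14.0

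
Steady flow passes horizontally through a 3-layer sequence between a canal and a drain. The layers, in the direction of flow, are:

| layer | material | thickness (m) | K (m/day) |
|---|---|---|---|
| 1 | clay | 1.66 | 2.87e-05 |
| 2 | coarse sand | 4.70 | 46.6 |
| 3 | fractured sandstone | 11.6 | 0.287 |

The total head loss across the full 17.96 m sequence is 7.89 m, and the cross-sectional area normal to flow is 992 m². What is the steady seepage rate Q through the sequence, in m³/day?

0.135

Flow is perpendicular to layering, so the layers act in series and the equivalent K is the thickness-weighted harmonic mean.
Total thickness L = 1.66 + 4.70 + 11.6 = 17.96 m.
Σ(b_i/K_i) = 1.66/2.87e-05 + 4.70/46.6 + 11.6/0.287 = 57880 d.
K_eq = L / Σ(b_i/K_i) = 17.96 / 57880 = 0.0003103 m/day.
Q = K_eq · A · (Δh/L) = 0.0003103 × 992 × (7.89/17.96) = 0.1352 m³/day.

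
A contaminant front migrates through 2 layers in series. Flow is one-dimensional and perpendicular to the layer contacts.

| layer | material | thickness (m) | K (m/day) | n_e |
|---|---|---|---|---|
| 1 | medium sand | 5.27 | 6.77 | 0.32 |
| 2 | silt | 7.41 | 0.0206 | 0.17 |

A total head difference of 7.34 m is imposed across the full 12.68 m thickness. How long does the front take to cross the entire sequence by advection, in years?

With flow normal to the layers, continuity requires the same specific discharge q through every layer.
Σ(b_i/K_i) = 5.27/6.77 + 7.41/0.0206 = 360.5 d.
q = Δh / Σ(b_i/K_i) = 7.34 / 360.5 = 0.02036 m/day.
In each layer the seepage velocity is v_i = q/n_i, so the layer transit time is t_i = b_i·n_i / q:
  layer 1 (medium sand): t_1 = 5.27 × 0.32 / 0.02036 = 82.82 d
  layer 2 (silt): t_2 = 7.41 × 0.17 / 0.02036 = 61.87 d
Total t = Σ t_i = 144.7 days = 0.3961 years.

0.396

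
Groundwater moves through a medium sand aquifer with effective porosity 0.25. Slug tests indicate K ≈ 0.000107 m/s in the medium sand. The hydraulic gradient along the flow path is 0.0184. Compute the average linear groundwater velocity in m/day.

0.680

Convert K: 0.000107 m/s × 86400 = 9.245 m/day.
Hydraulic gradient i = 0.0184.
Darcy flux q = K · i = 9.245 × 0.01840 = 0.1701 m/day.
Seepage velocity v = q / n_e = 0.1701 / 0.25 = 0.6804 m/day.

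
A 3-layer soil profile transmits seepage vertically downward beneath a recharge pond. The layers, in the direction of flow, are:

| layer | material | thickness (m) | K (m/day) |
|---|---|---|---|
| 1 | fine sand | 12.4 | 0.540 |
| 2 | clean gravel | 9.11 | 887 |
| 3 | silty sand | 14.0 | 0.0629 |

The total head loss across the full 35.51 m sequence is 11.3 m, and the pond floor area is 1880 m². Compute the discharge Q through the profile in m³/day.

Flow is perpendicular to layering, so the layers act in series and the equivalent K is the thickness-weighted harmonic mean.
Total thickness L = 12.4 + 9.11 + 14.0 = 35.51 m.
Σ(b_i/K_i) = 12.4/0.540 + 9.11/887 + 14.0/0.0629 = 245.5 d.
K_eq = L / Σ(b_i/K_i) = 35.51 / 245.5 = 0.1446 m/day.
Q = K_eq · A · (Δh/L) = 0.1446 × 1880 × (11.3/35.51) = 86.52 m³/day.

86.5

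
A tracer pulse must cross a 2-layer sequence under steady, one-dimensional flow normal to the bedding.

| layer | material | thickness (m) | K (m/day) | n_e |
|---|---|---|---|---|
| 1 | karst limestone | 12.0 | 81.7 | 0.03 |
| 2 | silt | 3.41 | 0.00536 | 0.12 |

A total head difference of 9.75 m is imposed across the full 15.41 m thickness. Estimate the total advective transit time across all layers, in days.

50.2

With flow normal to the layers, continuity requires the same specific discharge q through every layer.
Σ(b_i/K_i) = 12.0/81.7 + 3.41/0.00536 = 636.3 d.
q = Δh / Σ(b_i/K_i) = 9.75 / 636.3 = 0.01532 m/day.
In each layer the seepage velocity is v_i = q/n_i, so the layer transit time is t_i = b_i·n_i / q:
  layer 1 (karst limestone): t_1 = 12.0 × 0.03 / 0.01532 = 23.50 d
  layer 2 (silt): t_2 = 3.41 × 0.12 / 0.01532 = 26.71 d
Total t = Σ t_i = 50.20 days.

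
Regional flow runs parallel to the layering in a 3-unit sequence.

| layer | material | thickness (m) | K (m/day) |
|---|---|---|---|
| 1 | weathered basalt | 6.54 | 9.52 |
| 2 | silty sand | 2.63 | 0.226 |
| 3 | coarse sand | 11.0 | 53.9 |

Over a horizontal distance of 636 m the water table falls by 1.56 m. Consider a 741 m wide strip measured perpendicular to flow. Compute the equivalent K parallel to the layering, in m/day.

32.5

Flow is parallel to layering, so each bed carries its own Darcy discharge and the transmissivities add.
Σ(K_i·b_i) = 9.52×6.54 + 0.226×2.63 + 53.9×11.0 = 655.8 m²/day.
Total thickness b = 20.17 m, so K_eq = Σ(K_i·b_i)/b = 32.51 m/day.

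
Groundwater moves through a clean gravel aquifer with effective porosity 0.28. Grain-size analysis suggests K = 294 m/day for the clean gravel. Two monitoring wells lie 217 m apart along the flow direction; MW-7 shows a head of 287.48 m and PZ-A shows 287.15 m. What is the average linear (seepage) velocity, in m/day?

Hydraulic gradient i = (287.48 − 287.15) / 217 = 0.33 / 217 = 0.001521.
Darcy flux q = K · i = 294.0 × 0.001521 = 0.4471 m/day.
Seepage velocity v = q / n_e = 0.4471 / 0.28 = 1.597 m/day.

1.60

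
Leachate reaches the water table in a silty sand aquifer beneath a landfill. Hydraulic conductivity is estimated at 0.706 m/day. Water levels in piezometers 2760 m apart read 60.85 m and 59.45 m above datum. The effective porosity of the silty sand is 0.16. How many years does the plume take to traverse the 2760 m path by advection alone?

Hydraulic gradient i = (60.85 − 59.45) / 2760 = 1.4 / 2760 = 0.0005072.
Darcy flux q = K · i = 0.7060 × 0.0005072 = 0.0003581 m/day.
Seepage velocity v = q / n_e = 0.0003581 / 0.16 = 0.002238 m/day.
Travel time t = L / v = 2760 / 0.002238 = 1.233e+06 days = 3376 years.

3380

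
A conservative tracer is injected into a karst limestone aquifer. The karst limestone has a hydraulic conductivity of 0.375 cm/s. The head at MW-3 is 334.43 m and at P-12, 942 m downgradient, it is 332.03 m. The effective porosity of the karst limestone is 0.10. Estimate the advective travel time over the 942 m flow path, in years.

Convert K: 0.375 cm/s × 864 = 324.0 m/day.
Hydraulic gradient i = (334.43 − 332.03) / 942 = 2.4 / 942 = 0.002548.
Darcy flux q = K · i = 324.0 × 0.002548 = 0.8255 m/day.
Seepage velocity v = q / n_e = 0.8255 / 0.10 = 8.255 m/day.
Travel time t = L / v = 942 / 8.255 = 114.1 days = 0.3124 years.

0.312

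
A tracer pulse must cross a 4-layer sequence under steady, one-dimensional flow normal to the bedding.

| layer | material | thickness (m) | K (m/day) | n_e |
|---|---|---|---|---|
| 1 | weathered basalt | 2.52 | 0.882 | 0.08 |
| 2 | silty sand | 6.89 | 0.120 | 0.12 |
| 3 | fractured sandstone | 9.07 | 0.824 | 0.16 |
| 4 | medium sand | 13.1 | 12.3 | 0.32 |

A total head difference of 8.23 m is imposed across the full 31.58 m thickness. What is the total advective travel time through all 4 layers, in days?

With flow normal to the layers, continuity requires the same specific discharge q through every layer.
Σ(b_i/K_i) = 2.52/0.882 + 6.89/0.120 + 9.07/0.824 + 13.1/12.3 = 72.35 d.
q = Δh / Σ(b_i/K_i) = 8.23 / 72.35 = 0.1138 m/day.
In each layer the seepage velocity is v_i = q/n_i, so the layer transit time is t_i = b_i·n_i / q:
  layer 1 (weathered basalt): t_1 = 2.52 × 0.08 / 0.1138 = 1.772 d
  layer 2 (silty sand): t_2 = 6.89 × 0.12 / 0.1138 = 7.268 d
  layer 3 (fractured sandstone): t_3 = 9.07 × 0.16 / 0.1138 = 12.76 d
  layer 4 (medium sand): t_4 = 13.1 × 0.32 / 0.1138 = 36.85 d
Total t = Σ t_i = 58.65 days.

58.6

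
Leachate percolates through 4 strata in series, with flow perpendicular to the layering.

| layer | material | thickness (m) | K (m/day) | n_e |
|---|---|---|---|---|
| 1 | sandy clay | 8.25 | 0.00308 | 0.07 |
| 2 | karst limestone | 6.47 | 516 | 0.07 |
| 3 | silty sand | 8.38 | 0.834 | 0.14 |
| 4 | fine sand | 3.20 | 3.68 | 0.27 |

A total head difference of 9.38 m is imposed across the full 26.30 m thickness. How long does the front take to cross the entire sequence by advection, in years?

2.41

With flow normal to the layers, continuity requires the same specific discharge q through every layer.
Σ(b_i/K_i) = 8.25/0.00308 + 6.47/516 + 8.38/0.834 + 3.20/3.68 = 2690 d.
q = Δh / Σ(b_i/K_i) = 9.38 / 2690 = 0.003488 m/day.
In each layer the seepage velocity is v_i = q/n_i, so the layer transit time is t_i = b_i·n_i / q:
  layer 1 (sandy clay): t_1 = 8.25 × 0.07 / 0.003488 = 165.6 d
  layer 2 (karst limestone): t_2 = 6.47 × 0.07 / 0.003488 = 129.9 d
  layer 3 (silty sand): t_3 = 8.38 × 0.14 / 0.003488 = 336.4 d
  layer 4 (fine sand): t_4 = 3.20 × 0.27 / 0.003488 = 247.7 d
Total t = Σ t_i = 879.6 days = 2.408 years.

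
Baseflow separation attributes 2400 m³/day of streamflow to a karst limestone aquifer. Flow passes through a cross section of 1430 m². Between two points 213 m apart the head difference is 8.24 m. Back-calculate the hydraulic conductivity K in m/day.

43.4

Hydraulic gradient i = Δh / L = 8.24 / 213 = 0.03869.
From Q = K·A·i, K = Q / (A·i) = 2400 / (1430 × 0.03869) = 43.38 m/day.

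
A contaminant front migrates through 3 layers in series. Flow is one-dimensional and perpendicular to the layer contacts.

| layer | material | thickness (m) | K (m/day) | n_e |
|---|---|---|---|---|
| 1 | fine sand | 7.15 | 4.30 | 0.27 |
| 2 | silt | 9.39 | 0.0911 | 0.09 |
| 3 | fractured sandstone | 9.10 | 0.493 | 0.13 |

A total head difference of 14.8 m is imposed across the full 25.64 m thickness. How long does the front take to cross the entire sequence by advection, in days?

33.0

With flow normal to the layers, continuity requires the same specific discharge q through every layer.
Σ(b_i/K_i) = 7.15/4.30 + 9.39/0.0911 + 9.10/0.493 = 123.2 d.
q = Δh / Σ(b_i/K_i) = 14.8 / 123.2 = 0.1201 m/day.
In each layer the seepage velocity is v_i = q/n_i, so the layer transit time is t_i = b_i·n_i / q:
  layer 1 (fine sand): t_1 = 7.15 × 0.27 / 0.1201 = 16.07 d
  layer 2 (silt): t_2 = 9.39 × 0.09 / 0.1201 = 7.035 d
  layer 3 (fractured sandstone): t_3 = 9.10 × 0.13 / 0.1201 = 9.847 d
Total t = Σ t_i = 32.95 days.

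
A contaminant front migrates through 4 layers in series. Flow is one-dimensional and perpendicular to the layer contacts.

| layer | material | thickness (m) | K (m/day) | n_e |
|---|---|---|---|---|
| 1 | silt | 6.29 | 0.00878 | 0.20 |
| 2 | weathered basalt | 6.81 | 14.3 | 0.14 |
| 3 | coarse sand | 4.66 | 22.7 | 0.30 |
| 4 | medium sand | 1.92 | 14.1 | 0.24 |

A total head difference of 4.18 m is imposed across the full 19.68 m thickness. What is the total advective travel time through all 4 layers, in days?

With flow normal to the layers, continuity requires the same specific discharge q through every layer.
Σ(b_i/K_i) = 6.29/0.00878 + 6.81/14.3 + 4.66/22.7 + 1.92/14.1 = 717.2 d.
q = Δh / Σ(b_i/K_i) = 4.18 / 717.2 = 0.005828 m/day.
In each layer the seepage velocity is v_i = q/n_i, so the layer transit time is t_i = b_i·n_i / q:
  layer 1 (silt): t_1 = 6.29 × 0.20 / 0.005828 = 215.9 d
  layer 2 (weathered basalt): t_2 = 6.81 × 0.14 / 0.005828 = 163.6 d
  layer 3 (coarse sand): t_3 = 4.66 × 0.30 / 0.005828 = 239.9 d
  layer 4 (medium sand): t_4 = 1.92 × 0.24 / 0.005828 = 79.07 d
Total t = Σ t_i = 698.4 days.

698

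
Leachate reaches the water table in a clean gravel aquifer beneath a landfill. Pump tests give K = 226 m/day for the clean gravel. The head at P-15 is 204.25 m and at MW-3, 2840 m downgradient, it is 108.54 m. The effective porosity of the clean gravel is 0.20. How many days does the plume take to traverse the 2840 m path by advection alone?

Hydraulic gradient i = (204.25 − 108.54) / 2840 = 95.71 / 2840 = 0.03370.
Darcy flux q = K · i = 226.0 × 0.03370 = 7.616 m/day.
Seepage velocity v = q / n_e = 7.616 / 0.20 = 38.08 m/day.
Travel time t = L / v = 2840 / 38.08 = 74.58 days.

74.6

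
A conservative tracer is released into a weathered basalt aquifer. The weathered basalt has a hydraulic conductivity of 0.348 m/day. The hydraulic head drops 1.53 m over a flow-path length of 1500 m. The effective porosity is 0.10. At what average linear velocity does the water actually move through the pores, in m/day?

Hydraulic gradient i = Δh / L = 1.53 / 1500 = 0.001020.
Darcy flux q = K · i = 0.3480 × 0.001020 = 0.0003550 m/day.
Seepage velocity v = q / n_e = 0.0003550 / 0.10 = 0.003550 m/day.

0.00355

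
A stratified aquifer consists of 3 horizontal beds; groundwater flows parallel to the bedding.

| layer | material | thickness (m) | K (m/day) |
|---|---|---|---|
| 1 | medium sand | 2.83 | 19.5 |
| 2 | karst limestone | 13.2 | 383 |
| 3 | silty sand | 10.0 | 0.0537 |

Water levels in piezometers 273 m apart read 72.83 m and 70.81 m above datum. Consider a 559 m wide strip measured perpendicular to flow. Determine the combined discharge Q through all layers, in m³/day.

Flow is parallel to layering, so each bed carries its own Darcy discharge and the transmissivities add.
Σ(K_i·b_i) = 19.5×2.83 + 383×13.2 + 0.0537×10.0 = 5111 m²/day.
Hydraulic gradient i = (72.83 − 70.81) / 273 = 2.02 / 273 = 0.007399.
Q = Σ(K_i·b_i) · W · i = 5111 × 559 × 0.007399 = 21141 m³/day.

21100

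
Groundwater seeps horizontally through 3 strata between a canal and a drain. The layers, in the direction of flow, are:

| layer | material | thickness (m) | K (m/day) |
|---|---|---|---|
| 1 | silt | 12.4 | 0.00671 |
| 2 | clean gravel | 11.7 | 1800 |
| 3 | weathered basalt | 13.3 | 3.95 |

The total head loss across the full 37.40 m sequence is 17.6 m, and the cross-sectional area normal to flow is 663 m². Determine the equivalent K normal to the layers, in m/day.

0.0202

Flow is perpendicular to layering, so the layers act in series and the equivalent K is the thickness-weighted harmonic mean.
Total thickness L = 12.4 + 11.7 + 13.3 = 37.40 m.
Σ(b_i/K_i) = 12.4/0.00671 + 11.7/1800 + 13.3/3.95 = 1851 d.
K_eq = L / Σ(b_i/K_i) = 37.40 / 1851 = 0.02020 m/day.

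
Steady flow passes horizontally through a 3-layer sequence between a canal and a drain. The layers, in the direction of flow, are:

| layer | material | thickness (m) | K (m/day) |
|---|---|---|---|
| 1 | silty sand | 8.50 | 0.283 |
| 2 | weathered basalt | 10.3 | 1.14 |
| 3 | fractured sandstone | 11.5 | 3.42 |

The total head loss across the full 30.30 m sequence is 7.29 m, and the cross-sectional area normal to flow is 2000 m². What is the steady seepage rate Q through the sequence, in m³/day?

344

Flow is perpendicular to layering, so the layers act in series and the equivalent K is the thickness-weighted harmonic mean.
Total thickness L = 8.50 + 10.3 + 11.5 = 30.30 m.
Σ(b_i/K_i) = 8.50/0.283 + 10.3/1.14 + 11.5/3.42 = 42.43 d.
K_eq = L / Σ(b_i/K_i) = 30.30 / 42.43 = 0.7141 m/day.
Q = K_eq · A · (Δh/L) = 0.7141 × 2000 × (7.29/30.30) = 343.6 m³/day.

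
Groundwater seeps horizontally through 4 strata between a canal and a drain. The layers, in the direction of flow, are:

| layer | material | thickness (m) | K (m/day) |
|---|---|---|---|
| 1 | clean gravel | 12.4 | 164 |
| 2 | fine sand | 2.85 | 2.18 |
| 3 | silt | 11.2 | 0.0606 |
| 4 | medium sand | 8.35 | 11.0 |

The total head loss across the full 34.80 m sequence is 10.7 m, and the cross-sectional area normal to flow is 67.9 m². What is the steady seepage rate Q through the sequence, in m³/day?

3.89

Flow is perpendicular to layering, so the layers act in series and the equivalent K is the thickness-weighted harmonic mean.
Total thickness L = 12.4 + 2.85 + 11.2 + 8.35 = 34.80 m.
Σ(b_i/K_i) = 12.4/164 + 2.85/2.18 + 11.2/0.0606 + 8.35/11.0 = 187.0 d.
K_eq = L / Σ(b_i/K_i) = 34.80 / 187.0 = 0.1861 m/day.
Q = K_eq · A · (Δh/L) = 0.1861 × 67.9 × (10.7/34.80) = 3.886 m³/day.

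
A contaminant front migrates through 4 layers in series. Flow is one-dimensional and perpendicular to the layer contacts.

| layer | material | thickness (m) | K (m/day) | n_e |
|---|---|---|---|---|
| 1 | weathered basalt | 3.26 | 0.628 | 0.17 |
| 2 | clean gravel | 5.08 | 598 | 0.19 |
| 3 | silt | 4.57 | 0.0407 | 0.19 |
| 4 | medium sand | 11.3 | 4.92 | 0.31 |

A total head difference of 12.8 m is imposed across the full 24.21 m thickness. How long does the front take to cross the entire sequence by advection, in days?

With flow normal to the layers, continuity requires the same specific discharge q through every layer.
Σ(b_i/K_i) = 3.26/0.628 + 5.08/598 + 4.57/0.0407 + 11.3/4.92 = 119.8 d.
q = Δh / Σ(b_i/K_i) = 12.8 / 119.8 = 0.1069 m/day.
In each layer the seepage velocity is v_i = q/n_i, so the layer transit time is t_i = b_i·n_i / q:
  layer 1 (weathered basalt): t_1 = 3.26 × 0.17 / 0.1069 = 5.186 d
  layer 2 (clean gravel): t_2 = 5.08 × 0.19 / 0.1069 = 9.032 d
  layer 3 (silt): t_3 = 4.57 × 0.19 / 0.1069 = 8.125 d
  layer 4 (medium sand): t_4 = 11.3 × 0.31 / 0.1069 = 32.78 d
Total t = Σ t_i = 55.12 days.

55.1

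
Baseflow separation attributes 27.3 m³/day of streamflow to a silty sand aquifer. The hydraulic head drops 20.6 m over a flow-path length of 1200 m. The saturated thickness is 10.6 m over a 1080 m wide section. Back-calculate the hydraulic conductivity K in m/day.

Cross-sectional area A = 1080 × 10.6 = 11448 m².
Hydraulic gradient i = Δh / L = 20.6 / 1200 = 0.01717.
From Q = K·A·i, K = Q / (A·i) = 27.3 / (11448 × 0.01717) = 0.1389 m/day.

0.139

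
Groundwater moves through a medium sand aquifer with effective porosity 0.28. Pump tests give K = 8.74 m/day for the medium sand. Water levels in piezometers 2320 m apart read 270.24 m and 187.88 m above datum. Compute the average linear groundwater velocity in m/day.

Hydraulic gradient i = (270.24 − 187.88) / 2320 = 82.36 / 2320 = 0.03550.
Darcy flux q = K · i = 8.740 × 0.03550 = 0.3103 m/day.
Seepage velocity v = q / n_e = 0.3103 / 0.28 = 1.108 m/day.

1.11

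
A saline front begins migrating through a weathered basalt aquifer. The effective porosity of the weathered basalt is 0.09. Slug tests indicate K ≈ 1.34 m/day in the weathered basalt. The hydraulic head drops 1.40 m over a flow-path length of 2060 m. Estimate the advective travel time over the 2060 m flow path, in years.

Hydraulic gradient i = Δh / L = 1.40 / 2060 = 0.0006796.
Darcy flux q = K · i = 1.340 × 0.0006796 = 0.0009107 m/day.
Seepage velocity v = q / n_e = 0.0009107 / 0.09 = 0.01012 m/day.
Travel time t = L / v = 2060 / 0.01012 = 2.036e+05 days = 557.4 years.

557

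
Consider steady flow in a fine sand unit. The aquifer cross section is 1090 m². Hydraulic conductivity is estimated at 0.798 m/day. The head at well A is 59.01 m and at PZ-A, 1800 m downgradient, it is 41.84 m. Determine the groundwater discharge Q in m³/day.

Hydraulic gradient i = (59.01 − 41.84) / 1800 = 17.17 / 1800 = 0.009539.
Darcy's law: Q = K · A · i = 0.7980 × 1090 × 0.009539 = 8.297 m³/day.

8.30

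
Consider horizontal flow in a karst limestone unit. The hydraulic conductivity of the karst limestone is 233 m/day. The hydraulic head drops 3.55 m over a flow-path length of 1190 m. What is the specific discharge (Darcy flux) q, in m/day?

Hydraulic gradient i = Δh / L = 3.55 / 1190 = 0.002983.
Specific discharge q = K · i = 233.0 × 0.002983 = 0.6951 m/day.

0.695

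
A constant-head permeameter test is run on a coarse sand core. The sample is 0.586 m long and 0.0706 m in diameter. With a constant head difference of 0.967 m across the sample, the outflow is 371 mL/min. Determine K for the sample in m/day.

82.7

Cross-sectional area A = π·(d/2)² = π × (0.0706/2)² = 0.003915 m².
Convert discharge: 371 mL/min = 6.183e-06 m³/s.
Darcy's law rearranged: K = Q·L / (A·Δh) = 6.183e-06 × 0.586 / (0.003915 × 0.967) = 0.0009572 m/s = 82.70 m/day.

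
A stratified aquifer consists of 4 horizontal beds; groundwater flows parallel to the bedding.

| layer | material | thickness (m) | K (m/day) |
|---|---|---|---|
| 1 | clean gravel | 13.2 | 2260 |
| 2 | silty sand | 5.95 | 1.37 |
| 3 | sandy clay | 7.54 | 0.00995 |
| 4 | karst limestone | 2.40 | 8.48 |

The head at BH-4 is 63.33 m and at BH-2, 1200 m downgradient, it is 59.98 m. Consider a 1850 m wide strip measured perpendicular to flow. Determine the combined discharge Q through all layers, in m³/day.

154000

Flow is parallel to layering, so each bed carries its own Darcy discharge and the transmissivities add.
Σ(K_i·b_i) = 2260×13.2 + 1.37×5.95 + 0.00995×7.54 + 8.48×2.40 = 29861 m²/day.
Hydraulic gradient i = (63.33 − 59.98) / 1200 = 3.35 / 1200 = 0.002792.
Q = Σ(K_i·b_i) · W · i = 29861 × 1850 × 0.002792 = 1.542e+05 m³/day.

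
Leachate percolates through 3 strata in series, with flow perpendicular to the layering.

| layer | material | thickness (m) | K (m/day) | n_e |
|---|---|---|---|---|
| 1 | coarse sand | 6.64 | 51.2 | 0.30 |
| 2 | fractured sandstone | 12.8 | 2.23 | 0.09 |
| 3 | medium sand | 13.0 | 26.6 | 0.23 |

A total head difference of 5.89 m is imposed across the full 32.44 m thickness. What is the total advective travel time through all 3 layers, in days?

With flow normal to the layers, continuity requires the same specific discharge q through every layer.
Σ(b_i/K_i) = 6.64/51.2 + 12.8/2.23 + 13.0/26.6 = 6.358 d.
q = Δh / Σ(b_i/K_i) = 5.89 / 6.358 = 0.9263 m/day.
In each layer the seepage velocity is v_i = q/n_i, so the layer transit time is t_i = b_i·n_i / q:
  layer 1 (coarse sand): t_1 = 6.64 × 0.30 / 0.9263 = 2.150 d
  layer 2 (fractured sandstone): t_2 = 12.8 × 0.09 / 0.9263 = 1.244 d
  layer 3 (medium sand): t_3 = 13.0 × 0.23 / 0.9263 = 3.228 d
Total t = Σ t_i = 6.622 days.

6.62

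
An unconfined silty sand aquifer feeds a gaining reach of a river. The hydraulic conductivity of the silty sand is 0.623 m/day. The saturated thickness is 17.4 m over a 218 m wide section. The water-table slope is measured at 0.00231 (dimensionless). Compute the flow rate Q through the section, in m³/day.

5.46

Cross-sectional area A = 218 × 17.4 = 3793 m².
Hydraulic gradient i = 0.00231.
Darcy's law: Q = K · A · i = 0.6230 × 3793 × 0.002310 = 5.459 m³/day.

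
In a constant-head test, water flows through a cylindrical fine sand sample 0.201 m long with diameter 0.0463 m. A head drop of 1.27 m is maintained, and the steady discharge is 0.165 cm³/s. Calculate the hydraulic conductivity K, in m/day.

1.34

Cross-sectional area A = π·(d/2)² = π × (0.0463/2)² = 0.001684 m².
Convert discharge: 0.165 cm³/s = 1.650e-07 m³/s.
Darcy's law rearranged: K = Q·L / (A·Δh) = 1.650e-07 × 0.201 / (0.001684 × 1.27) = 1.551e-05 m/s = 1.340 m/day.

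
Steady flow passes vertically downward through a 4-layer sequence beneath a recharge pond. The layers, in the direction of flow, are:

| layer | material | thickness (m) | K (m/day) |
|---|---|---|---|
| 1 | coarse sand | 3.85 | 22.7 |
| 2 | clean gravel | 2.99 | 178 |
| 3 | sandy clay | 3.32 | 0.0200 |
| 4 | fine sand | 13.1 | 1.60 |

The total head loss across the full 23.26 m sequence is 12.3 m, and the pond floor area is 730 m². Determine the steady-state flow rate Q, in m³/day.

51.5

Flow is perpendicular to layering, so the layers act in series and the equivalent K is the thickness-weighted harmonic mean.
Total thickness L = 3.85 + 2.99 + 3.32 + 13.1 = 23.26 m.
Σ(b_i/K_i) = 3.85/22.7 + 2.99/178 + 3.32/0.0200 + 13.1/1.60 = 174.4 d.
K_eq = L / Σ(b_i/K_i) = 23.26 / 174.4 = 0.1334 m/day.
Q = K_eq · A · (Δh/L) = 0.1334 × 730 × (12.3/23.26) = 51.49 m³/day.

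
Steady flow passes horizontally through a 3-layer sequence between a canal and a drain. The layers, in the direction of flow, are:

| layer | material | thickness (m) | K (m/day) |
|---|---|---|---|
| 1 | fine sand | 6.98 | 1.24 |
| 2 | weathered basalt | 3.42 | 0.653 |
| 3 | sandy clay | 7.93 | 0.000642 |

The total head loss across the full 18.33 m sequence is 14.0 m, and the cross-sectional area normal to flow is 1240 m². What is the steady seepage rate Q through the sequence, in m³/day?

Flow is perpendicular to layering, so the layers act in series and the equivalent K is the thickness-weighted harmonic mean.
Total thickness L = 6.98 + 3.42 + 7.93 = 18.33 m.
Σ(b_i/K_i) = 6.98/1.24 + 3.42/0.653 + 7.93/0.000642 = 12363 d.
K_eq = L / Σ(b_i/K_i) = 18.33 / 12363 = 0.001483 m/day.
Q = K_eq · A · (Δh/L) = 0.001483 × 1240 × (14.0/18.33) = 1.404 m³/day.

1.40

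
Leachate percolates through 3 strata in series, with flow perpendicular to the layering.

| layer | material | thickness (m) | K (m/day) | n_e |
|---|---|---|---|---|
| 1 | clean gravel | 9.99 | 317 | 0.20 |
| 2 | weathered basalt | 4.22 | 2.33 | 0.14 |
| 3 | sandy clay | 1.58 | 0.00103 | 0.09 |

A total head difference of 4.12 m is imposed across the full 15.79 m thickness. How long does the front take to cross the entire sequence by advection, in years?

With flow normal to the layers, continuity requires the same specific discharge q through every layer.
Σ(b_i/K_i) = 9.99/317 + 4.22/2.33 + 1.58/0.00103 = 1536 d.
q = Δh / Σ(b_i/K_i) = 4.12 / 1536 = 0.002683 m/day.
In each layer the seepage velocity is v_i = q/n_i, so the layer transit time is t_i = b_i·n_i / q:
  layer 1 (clean gravel): t_1 = 9.99 × 0.20 / 0.002683 = 744.8 d
  layer 2 (weathered basalt): t_2 = 4.22 × 0.14 / 0.002683 = 220.2 d
  layer 3 (sandy clay): t_3 = 1.58 × 0.09 / 0.002683 = 53.01 d
Total t = Σ t_i = 1018 days = 2.787 years.

2.79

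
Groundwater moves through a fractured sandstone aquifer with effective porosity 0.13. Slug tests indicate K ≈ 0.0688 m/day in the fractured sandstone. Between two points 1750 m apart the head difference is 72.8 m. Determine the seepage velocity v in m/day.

Hydraulic gradient i = Δh / L = 72.8 / 1750 = 0.04160.
Darcy flux q = K · i = 0.06880 × 0.04160 = 0.002862 m/day.
Seepage velocity v = q / n_e = 0.002862 / 0.13 = 0.02202 m/day.

0.0220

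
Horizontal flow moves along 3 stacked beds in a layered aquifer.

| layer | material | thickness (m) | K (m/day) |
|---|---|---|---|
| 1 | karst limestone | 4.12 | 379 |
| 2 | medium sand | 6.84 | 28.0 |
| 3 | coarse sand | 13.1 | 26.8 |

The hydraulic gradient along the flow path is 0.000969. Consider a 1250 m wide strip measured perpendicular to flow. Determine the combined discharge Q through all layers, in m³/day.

2550

Flow is parallel to layering, so each bed carries its own Darcy discharge and the transmissivities add.
Σ(K_i·b_i) = 379×4.12 + 28.0×6.84 + 26.8×13.1 = 2104 m²/day.
Hydraulic gradient i = 0.000969.
Q = Σ(K_i·b_i) · W · i = 2104 × 1250 × 0.0009690 = 2549 m³/day.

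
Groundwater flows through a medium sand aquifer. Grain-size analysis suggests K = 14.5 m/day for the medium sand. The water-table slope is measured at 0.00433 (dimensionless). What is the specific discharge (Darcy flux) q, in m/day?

Hydraulic gradient i = 0.00433.
Specific discharge q = K · i = 14.50 × 0.004330 = 0.06278 m/day.

0.0628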